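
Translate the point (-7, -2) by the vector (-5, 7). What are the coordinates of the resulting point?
(-12, 5)

Translation by (-5, 7):
x' = -7 + -5 = -12
y' = -2 + 7 = 5
Homogeneous matrix: [[1, 0, -5], [0, 1, 7], [0, 0, 1]]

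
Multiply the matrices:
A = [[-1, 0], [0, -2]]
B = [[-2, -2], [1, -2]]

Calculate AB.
[[2, 2], [-2, 4]]

Each entry (i,j) of AB = sum over k of A[i][k]*B[k][j].
(AB)[0][0] = (-1)*(-2) + (0)*(1) = 2
(AB)[0][1] = (-1)*(-2) + (0)*(-2) = 2
(AB)[1][0] = (0)*(-2) + (-2)*(1) = -2
(AB)[1][1] = (0)*(-2) + (-2)*(-2) = 4
AB = [[2, 2], [-2, 4]]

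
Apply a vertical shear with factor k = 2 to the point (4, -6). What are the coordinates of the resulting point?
(4, 2)

Shear matrix for vertical shear with factor k = 2:
[[1, 0], [2, 1]]
Result: (4, -6) → (4, 2)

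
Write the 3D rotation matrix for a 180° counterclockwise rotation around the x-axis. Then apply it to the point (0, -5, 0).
R = [[1, 0, 0], [0, -1, 0], [0, 0, -1]]; R·(0, -5, 0) = (0, 5, 0)

Rotation matrix for 180° around x-axis:
cos(180°) = -1, sin(180°) = 0
R = [[1, 0, 0], [0, -1, 0], [0, 0, -1]]
Apply to (0, -5, 0): R·[0, -5, 0]ᵀ = (0, 5, 0)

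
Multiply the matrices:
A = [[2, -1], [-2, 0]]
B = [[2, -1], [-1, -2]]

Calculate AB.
[[5, 0], [-4, 2]]

Each entry (i,j) of AB = sum over k of A[i][k]*B[k][j].
(AB)[0][0] = (2)*(2) + (-1)*(-1) = 5
(AB)[0][1] = (2)*(-1) + (-1)*(-2) = 0
(AB)[1][0] = (-2)*(2) + (0)*(-1) = -4
(AB)[1][1] = (-2)*(-1) + (0)*(-2) = 2
AB = [[5, 0], [-4, 2]]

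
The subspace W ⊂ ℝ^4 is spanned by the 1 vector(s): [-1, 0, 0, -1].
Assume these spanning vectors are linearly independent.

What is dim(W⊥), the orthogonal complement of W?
dim(W⊥) = 3

For any subspace W of ℝ^n, dim(W) + dim(W⊥) = n (the whole-space dimension).
Here the given 1 vectors are linearly independent, so dim(W) = 1.
Thus dim(W⊥) = n - dim(W) = 4 - 1 = 3.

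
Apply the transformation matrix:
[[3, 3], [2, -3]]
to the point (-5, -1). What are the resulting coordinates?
(-18, -7)

Matrix multiplication:
[[3, 3], [2, -3]] × [-5, -1]ᵀ
= [3×-5 + 3×-1, 2×-5 + -3×-1]ᵀ
= [-18.0000, -7.0000]ᵀ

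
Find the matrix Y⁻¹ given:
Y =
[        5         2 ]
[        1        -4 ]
det(Y) = -22
Y⁻¹ =
[     2/11      1/11 ]
[     1/22     -5/22 ]

For a 2×2 matrix Y = [[a, b], [c, d]] with det(Y) ≠ 0, Y⁻¹ = (1/det(Y)) * [[d, -b], [-c, a]].
det(Y) = (5)*(-4) - (2)*(1) = -20 - 2 = -22.
Y⁻¹ = (1/-22) * [[-4, -2], [-1, 5]].
Dividing each entry by -22 and reducing:
Y⁻¹ =
[     2/11      1/11 ]
[     1/22     -5/22 ]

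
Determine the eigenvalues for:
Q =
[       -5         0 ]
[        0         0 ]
λ = -5, 0

Solve det(Q - λI) = 0. For a 2×2 matrix the characteristic equation is λ² - (trace)λ + det = 0.
trace(Q) = a + d = -5 + 0 = -5.
det(Q) = a*d - b*c = (-5)*(0) - (0)*(0) = 0 - 0 = 0.
Characteristic equation: λ² - (-5)λ + (0) = 0.
Discriminant = (-5)² - 4*(0) = 25 - 0 = 25.
λ = (-5 ± √25) / 2 = (-5 ± 5) / 2 = -5, 0.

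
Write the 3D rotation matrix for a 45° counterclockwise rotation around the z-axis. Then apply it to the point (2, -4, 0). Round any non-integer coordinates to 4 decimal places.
R = [[√2/2, -√2/2, 0], [√2/2, √2/2, 0], [0, 0, 1]]; R·(2, -4, 0) = (4.2426, -1.4142, 0.0000)

Rotation matrix for 45° around z-axis:
cos(45°) = √2/2, sin(45°) = √2/2
R = [[√2/2, -√2/2, 0], [√2/2, √2/2, 0], [0, 0, 1]]
Apply to (2, -4, 0): R·[2, -4, 0]ᵀ = (4.2426, -1.4142, 0.0000)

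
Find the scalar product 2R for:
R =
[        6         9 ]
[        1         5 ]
2R =
[       12        18 ]
[        2        10 ]

Scalar multiplication is elementwise: (2R)[i][j] = 2 * R[i][j].
  (2R)[0][0] = 2 * (6) = 12
  (2R)[0][1] = 2 * (9) = 18
  (2R)[1][0] = 2 * (1) = 2
  (2R)[1][1] = 2 * (5) = 10
2R =
[       12        18 ]
[        2        10 ]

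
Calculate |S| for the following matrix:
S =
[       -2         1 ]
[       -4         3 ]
det(S) = -2

For a 2×2 matrix [[a, b], [c, d]], det = a*d - b*c.
det(S) = (-2)*(3) - (1)*(-4) = -6 + 4 = -2.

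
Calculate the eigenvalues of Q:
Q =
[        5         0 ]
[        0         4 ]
λ = 4, 5

Solve det(Q - λI) = 0. For a 2×2 matrix the characteristic equation is λ² - (trace)λ + det = 0.
trace(Q) = a + d = 5 + 4 = 9.
det(Q) = a*d - b*c = (5)*(4) - (0)*(0) = 20 - 0 = 20.
Characteristic equation: λ² - (9)λ + (20) = 0.
Discriminant = (9)² - 4*(20) = 81 - 80 = 1.
λ = (9 ± √1) / 2 = (9 ± 1) / 2 = 4, 5.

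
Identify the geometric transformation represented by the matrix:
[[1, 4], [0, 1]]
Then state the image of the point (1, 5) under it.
horizontal shear with factor 4; image of (1, 5) is (21, 5)

The matrix [[1, k], [0, 1]] sends (x, y) to (x + 4y, y), leaving the y-coordinate fixed: a horizontal shear.
The matrix [[1, 4], [0, 1]] represents: horizontal shear with factor 4.
Applying it to (1, 5): [1·1 + 4·5, 0·1 + 1·5] = (21, 5).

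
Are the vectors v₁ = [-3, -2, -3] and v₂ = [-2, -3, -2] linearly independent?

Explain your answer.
Yes, linearly independent

Two vectors are linearly dependent iff one is a scalar multiple of the other.
No single scalar k satisfies v₂ = k·v₁ (the ratios of corresponding entries disagree), so v₁ and v₂ are linearly independent.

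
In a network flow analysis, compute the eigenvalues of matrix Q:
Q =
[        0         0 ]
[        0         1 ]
λ = 0, 1

Solve det(Q - λI) = 0. For a 2×2 matrix the characteristic equation is λ² - (trace)λ + det = 0.
trace(Q) = a + d = 0 + 1 = 1.
det(Q) = a*d - b*c = (0)*(1) - (0)*(0) = 0 - 0 = 0.
Characteristic equation: λ² - (1)λ + (0) = 0.
Discriminant = (1)² - 4*(0) = 1 - 0 = 1.
λ = (1 ± √1) / 2 = (1 ± 1) / 2 = 0, 1.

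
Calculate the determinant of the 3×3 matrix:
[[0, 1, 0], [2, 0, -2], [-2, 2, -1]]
6

Expansion along first row:
det = 0·det([[0,-2],[2,-1]]) - 1·det([[2,-2],[-2,-1]]) + 0·det([[2,0],[-2,2]])
    = 0·(0·-1 - -2·2) - 1·(2·-1 - -2·-2) + 0·(2·2 - 0·-2)
    = 0·4 - 1·-6 + 0·4
    = 0 + 6 + 0 = 6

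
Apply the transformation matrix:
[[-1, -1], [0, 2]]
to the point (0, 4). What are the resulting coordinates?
(-4, 8)

Matrix multiplication:
[[-1, -1], [0, 2]] × [0, 4]ᵀ
= [-1×0 + -1×4, 0×0 + 2×4]ᵀ
= [-4.0000, 8.0000]ᵀ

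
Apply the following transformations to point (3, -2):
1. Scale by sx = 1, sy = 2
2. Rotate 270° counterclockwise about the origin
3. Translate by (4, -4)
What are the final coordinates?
(0, -7)

Step 1: Scale → (3, -4)
Step 2: Rotate 270° → (-4, -3)
Step 3: Translate → (0, -7)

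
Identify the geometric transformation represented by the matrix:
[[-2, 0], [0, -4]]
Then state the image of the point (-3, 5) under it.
non-uniform scaling by (-2, -4); image of (-3, 5) is (6, -20)

This is diagonal with distinct entries, so it scales the x-axis by -2 and the y-axis by -4.
The matrix [[-2, 0], [0, -4]] represents: non-uniform scaling by (-2, -4).
Applying it to (-3, 5): [-2·-3 + 0·5, 0·-3 + -4·5] = (6, -20).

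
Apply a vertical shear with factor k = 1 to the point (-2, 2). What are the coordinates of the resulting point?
(-2, 0)

Shear matrix for vertical shear with factor k = 1:
[[1, 0], [1, 1]]
Result: (-2, 2) → (-2, 0)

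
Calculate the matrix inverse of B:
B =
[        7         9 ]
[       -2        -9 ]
det(B) = -45
B⁻¹ =
[      1/5       1/5 ]
[    -2/45     -7/45 ]

For a 2×2 matrix B = [[a, b], [c, d]] with det(B) ≠ 0, B⁻¹ = (1/det(B)) * [[d, -b], [-c, a]].
det(B) = (7)*(-9) - (9)*(-2) = -63 + 18 = -45.
B⁻¹ = (1/-45) * [[-9, -9], [2, 7]].
Dividing each entry by -45 and reducing:
B⁻¹ =
[      1/5       1/5 ]
[    -2/45     -7/45 ]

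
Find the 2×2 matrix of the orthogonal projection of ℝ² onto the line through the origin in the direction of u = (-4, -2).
[[4/5, 2/5], [2/5, 1/5]]

The orthogonal projection onto the line spanned by a nonzero vector u = (a, b) has matrix P = (u uᵀ) / (uᵀ u) = (1/(a² + b²)) · [[a², ab], [ab, b²]].
Here u = (-4, -2), so a² + b² = 16 + 4 = 20.
P = (1/20) · [[16, 8], [8, 4]] = [[4/5, 2/5], [2/5, 1/5]].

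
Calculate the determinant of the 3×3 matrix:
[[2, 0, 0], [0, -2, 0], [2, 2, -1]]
4

Expansion along first row:
det = 2·det([[-2,0],[2,-1]]) - 0·det([[0,0],[2,-1]]) + 0·det([[0,-2],[2,2]])
    = 2·(-2·-1 - 0·2) - 0·(0·-1 - 0·2) + 0·(0·2 - -2·2)
    = 2·2 - 0·0 + 0·4
    = 4 + 0 + 0 = 4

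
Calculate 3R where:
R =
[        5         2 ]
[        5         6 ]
3R =
[       15         6 ]
[       15        18 ]

Scalar multiplication is elementwise: (3R)[i][j] = 3 * R[i][j].
  (3R)[0][0] = 3 * (5) = 15
  (3R)[0][1] = 3 * (2) = 6
  (3R)[1][0] = 3 * (5) = 15
  (3R)[1][1] = 3 * (6) = 18
3R =
[       15         6 ]
[       15        18 ]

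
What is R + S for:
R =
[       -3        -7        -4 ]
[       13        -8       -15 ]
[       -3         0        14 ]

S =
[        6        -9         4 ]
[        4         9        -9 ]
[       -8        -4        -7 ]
R + S =
[        3       -16         0 ]
[       17         1       -24 ]
[      -11        -4         7 ]

Matrix addition is elementwise: (R+S)[i][j] = R[i][j] + S[i][j].
  (R+S)[0][0] = (-3) + (6) = 3
  (R+S)[0][1] = (-7) + (-9) = -16
  (R+S)[0][2] = (-4) + (4) = 0
  (R+S)[1][0] = (13) + (4) = 17
  (R+S)[1][1] = (-8) + (9) = 1
  (R+S)[1][2] = (-15) + (-9) = -24
  (R+S)[2][0] = (-3) + (-8) = -11
  (R+S)[2][1] = (0) + (-4) = -4
  (R+S)[2][2] = (14) + (-7) = 7
R + S =
[        3       -16         0 ]
[       17         1       -24 ]
[      -11        -4         7 ]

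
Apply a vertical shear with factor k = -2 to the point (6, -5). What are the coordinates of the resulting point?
(6, -17)

Shear matrix for vertical shear with factor k = -2:
[[1, 0], [-2, 1]]
Result: (6, -5) → (6, -17)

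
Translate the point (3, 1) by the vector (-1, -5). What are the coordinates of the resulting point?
(2, -4)

Translation by (-1, -5):
x' = 3 + -1 = 2
y' = 1 + -5 = -4
Homogeneous matrix: [[1, 0, -1], [0, 1, -5], [0, 0, 1]]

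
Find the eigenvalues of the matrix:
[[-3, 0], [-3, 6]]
λ = -3 and λ = 6

Characteristic equation: det(A - λI) = 0
λ² - (trace)λ + (det) = 0
λ² - (3)λ + (-18) = 0
λ² - 3λ - 18 = 0
Solving: λ = -3, 6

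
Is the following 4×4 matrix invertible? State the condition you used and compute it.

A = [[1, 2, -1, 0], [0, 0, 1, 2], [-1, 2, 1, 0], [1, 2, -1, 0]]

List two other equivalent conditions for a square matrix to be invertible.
No, not invertible; det(A) = 0 (two rows are equal, so the rows are linearly dependent). Equivalent conditions (failing for this A): rank(A) < 4; Ax = 0 has non-trivial solutions; 0 is an eigenvalue; the columns are linearly dependent.

To check invertibility, compute det(A).
In this matrix, row 0 and the last row are identical, so one row is a scalar multiple of another and the rows are linearly dependent.
A matrix with linearly dependent rows has det = 0 and is not invertible.
Equivalent failed conditions:
- rank(A) < 4.
- Ax = 0 has non-trivial solutions.
- 0 is an eigenvalue.
- The columns are linearly dependent.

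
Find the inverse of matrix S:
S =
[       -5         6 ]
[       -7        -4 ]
det(S) = 62
S⁻¹ =
[    -2/31     -3/31 ]
[     7/62     -5/62 ]

For a 2×2 matrix S = [[a, b], [c, d]] with det(S) ≠ 0, S⁻¹ = (1/det(S)) * [[d, -b], [-c, a]].
det(S) = (-5)*(-4) - (6)*(-7) = 20 + 42 = 62.
S⁻¹ = (1/62) * [[-4, -6], [7, -5]].
Dividing each entry by 62 and reducing:
S⁻¹ =
[    -2/31     -3/31 ]
[     7/62     -5/62 ]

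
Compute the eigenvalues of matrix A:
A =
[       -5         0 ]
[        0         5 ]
λ = -5, 5

Solve det(A - λI) = 0. For a 2×2 matrix the characteristic equation is λ² - (trace)λ + det = 0.
trace(A) = a + d = -5 + 5 = 0.
det(A) = a*d - b*c = (-5)*(5) - (0)*(0) = -25 - 0 = -25.
Characteristic equation: λ² - (0)λ + (-25) = 0.
Discriminant = (0)² - 4*(-25) = 0 + 100 = 100.
λ = (0 ± √100) / 2 = (0 ± 10) / 2 = -5, 5.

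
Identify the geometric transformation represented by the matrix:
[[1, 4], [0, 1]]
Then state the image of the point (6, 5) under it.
horizontal shear with factor 4; image of (6, 5) is (26, 5)

The matrix [[1, k], [0, 1]] sends (x, y) to (x + 4y, y), leaving the y-coordinate fixed: a horizontal shear.
The matrix [[1, 4], [0, 1]] represents: horizontal shear with factor 4.
Applying it to (6, 5): [1·6 + 4·5, 0·6 + 1·5] = (26, 5).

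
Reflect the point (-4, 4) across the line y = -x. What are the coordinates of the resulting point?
(-4, 4)

Reflection across line y = -x: (-4, 4) → (-4, 4)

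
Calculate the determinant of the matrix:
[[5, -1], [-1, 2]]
9

For a 2×2 matrix [[a, b], [c, d]], det = ad - bc
det = (5)(2) - (-1)(-1) = 10 - 1 = 9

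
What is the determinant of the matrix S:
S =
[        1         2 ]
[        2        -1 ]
det(S) = -5

For a 2×2 matrix [[a, b], [c, d]], det = a*d - b*c.
det(S) = (1)*(-1) - (2)*(2) = -1 - 4 = -5.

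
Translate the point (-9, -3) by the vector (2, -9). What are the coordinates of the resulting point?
(-7, -12)

Translation by (2, -9):
x' = -9 + 2 = -7
y' = -3 + -9 = -12
Homogeneous matrix: [[1, 0, 2], [0, 1, -9], [0, 0, 1]]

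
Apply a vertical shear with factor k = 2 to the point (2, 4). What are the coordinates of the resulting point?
(2, 8)

Shear matrix for vertical shear with factor k = 2:
[[1, 0], [2, 1]]
Result: (2, 4) → (2, 8)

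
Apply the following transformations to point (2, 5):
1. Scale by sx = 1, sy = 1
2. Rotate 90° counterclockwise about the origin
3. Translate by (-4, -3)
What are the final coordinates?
(-9, -1)

Step 1: Scale → (2, 5)
Step 2: Rotate 90° → (-5, 2)
Step 3: Translate → (-9, -1)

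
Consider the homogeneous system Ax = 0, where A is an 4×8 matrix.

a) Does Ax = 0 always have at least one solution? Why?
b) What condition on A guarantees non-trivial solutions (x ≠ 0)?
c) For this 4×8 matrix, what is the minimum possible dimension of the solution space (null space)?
a) Yes, x = 0 is always a solution. b) When A has linearly dependent columns (rank < n). c) Minimum nullity = 4.

a) x = 0 satisfies A·0 = 0, so the zero vector is always a solution.
b) Non-trivial solutions exist iff the columns of A are linearly dependent, equivalently rank(A) < n (the number of columns).
c) By rank-nullity, rank(A) + nullity(A) = n = 8. Since A has only 4 rows, rank(A) ≤ 4, so nullity(A) ≥ 8 - 4 = 4.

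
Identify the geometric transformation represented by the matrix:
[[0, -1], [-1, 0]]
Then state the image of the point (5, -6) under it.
reflection across the line y = -x; image of (5, -6) is (6, -5)

This is a symmetric orthogonal matrix with determinant -1, which characterizes a reflection in ℝ².
The matrix [[0, -1], [-1, 0]] represents: reflection across the line y = -x.
Applying it to (5, -6): [0·5 + -1·-6, -1·5 + 0·-6] = (6, -5).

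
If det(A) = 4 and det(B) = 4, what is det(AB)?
16

Use the multiplicative property of determinants: det(AB) = det(A)*det(B).
det(AB) = (4)*(4) = 16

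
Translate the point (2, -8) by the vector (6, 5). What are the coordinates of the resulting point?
(8, -3)

Translation by (6, 5):
x' = 2 + 6 = 8
y' = -8 + 5 = -3
Homogeneous matrix: [[1, 0, 6], [0, 1, 5], [0, 0, 1]]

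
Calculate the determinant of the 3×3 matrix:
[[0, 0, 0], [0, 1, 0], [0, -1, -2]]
0

Expansion along first row:
det = 0·det([[1,0],[-1,-2]]) - 0·det([[0,0],[0,-2]]) + 0·det([[0,1],[0,-1]])
    = 0·(1·-2 - 0·-1) - 0·(0·-2 - 0·0) + 0·(0·-1 - 1·0)
    = 0·-2 - 0·0 + 0·0
    = 0 + 0 + 0 = 0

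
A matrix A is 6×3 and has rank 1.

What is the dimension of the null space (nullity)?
2

The rank-nullity theorem for an m×n matrix states:
rank(A) + nullity(A) = n (the number of columns).
Here n = 3 and rank(A) = 1, so nullity(A) = 3 - 1 = 2.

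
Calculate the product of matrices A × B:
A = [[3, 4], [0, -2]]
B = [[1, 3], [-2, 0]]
[[-5, 9], [4, 0]]

Matrix multiplication:
C[0][0] = 3×1 + 4×-2 = -5
C[0][1] = 3×3 + 4×0 = 9
C[1][0] = 0×1 + -2×-2 = 4
C[1][1] = 0×3 + -2×0 = 0
Result: [[-5, 9], [4, 0]]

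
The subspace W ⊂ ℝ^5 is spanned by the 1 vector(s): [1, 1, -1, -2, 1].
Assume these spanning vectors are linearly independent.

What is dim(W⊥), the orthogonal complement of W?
dim(W⊥) = 4

For any subspace W of ℝ^n, dim(W) + dim(W⊥) = n (the whole-space dimension).
Here the given 1 vectors are linearly independent, so dim(W) = 1.
Thus dim(W⊥) = n - dim(W) = 5 - 1 = 4.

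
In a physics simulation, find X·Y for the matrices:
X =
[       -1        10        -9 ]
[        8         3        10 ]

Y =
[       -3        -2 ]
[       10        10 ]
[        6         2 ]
XY =
[       49        84 ]
[       66        34 ]

Matrix multiplication: (XY)[i][j] = sum over k of X[i][k] * Y[k][j].
  (XY)[0][0] = (-1)*(-3) + (10)*(10) + (-9)*(6) = 49
  (XY)[0][1] = (-1)*(-2) + (10)*(10) + (-9)*(2) = 84
  (XY)[1][0] = (8)*(-3) + (3)*(10) + (10)*(6) = 66
  (XY)[1][1] = (8)*(-2) + (3)*(10) + (10)*(2) = 34
XY =
[       49        84 ]
[       66        34 ]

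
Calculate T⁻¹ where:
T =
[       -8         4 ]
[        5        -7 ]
det(T) = 36
T⁻¹ =
[    -7/36      -1/9 ]
[    -5/36      -2/9 ]

For a 2×2 matrix T = [[a, b], [c, d]] with det(T) ≠ 0, T⁻¹ = (1/det(T)) * [[d, -b], [-c, a]].
det(T) = (-8)*(-7) - (4)*(5) = 56 - 20 = 36.
T⁻¹ = (1/36) * [[-7, -4], [-5, -8]].
Dividing each entry by 36 and reducing:
T⁻¹ =
[    -7/36      -1/9 ]
[    -5/36      -2/9 ]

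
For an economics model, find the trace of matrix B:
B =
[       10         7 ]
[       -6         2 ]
tr(B) = 10 + 2 = 12

The trace of a square matrix is the sum of its diagonal entries.
Diagonal entries of B: B[0][0] = 10, B[1][1] = 2.
tr(B) = 10 + 2 = 12.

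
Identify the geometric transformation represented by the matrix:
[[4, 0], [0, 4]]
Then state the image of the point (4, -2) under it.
uniform scaling by factor 4; image of (4, -2) is (16, -8)

This is a diagonal matrix with equal entries 4, so it scales both axes by the same factor 4.
The matrix [[4, 0], [0, 4]] represents: uniform scaling by factor 4.
Applying it to (4, -2): [4·4 + 0·-2, 0·4 + 4·-2] = (16, -8).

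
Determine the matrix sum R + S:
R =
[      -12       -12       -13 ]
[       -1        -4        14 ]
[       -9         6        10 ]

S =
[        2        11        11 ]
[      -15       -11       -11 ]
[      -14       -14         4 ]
R + S =
[      -10        -1        -2 ]
[      -16       -15         3 ]
[      -23        -8        14 ]

Matrix addition is elementwise: (R+S)[i][j] = R[i][j] + S[i][j].
  (R+S)[0][0] = (-12) + (2) = -10
  (R+S)[0][1] = (-12) + (11) = -1
  (R+S)[0][2] = (-13) + (11) = -2
  (R+S)[1][0] = (-1) + (-15) = -16
  (R+S)[1][1] = (-4) + (-11) = -15
  (R+S)[1][2] = (14) + (-11) = 3
  (R+S)[2][0] = (-9) + (-14) = -23
  (R+S)[2][1] = (6) + (-14) = -8
  (R+S)[2][2] = (10) + (4) = 14
R + S =
[      -10        -1        -2 ]
[      -16       -15         3 ]
[      -23        -8        14 ]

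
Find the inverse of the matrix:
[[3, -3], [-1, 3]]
[[1/2, 1/2], [1/6, 1/2]]

For [[a,b],[c,d]], inverse = (1/det)·[[d,-b],[-c,a]]
det = 3·3 - -3·-1 = 6
Inverse = (1/6)·[[3, 3], [1, 3]]
        = [[1/2, 1/2], [1/6, 1/2]]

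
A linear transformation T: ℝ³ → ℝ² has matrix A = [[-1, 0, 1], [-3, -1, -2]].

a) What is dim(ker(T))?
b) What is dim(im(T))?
dim(ker) = 1, dim(im) = 2

The two rows are not scalar multiples of one another (no single k satisfies row 2 = k × row 1), so they are linearly independent.
Thus rank(A) = 2.
dim(im(T)) = rank(A) = 2.
By the rank-nullity theorem applied to T: ℝ³ → ℝ², rank(A) + nullity(A) = 3 (the domain dimension), so dim(ker(T)) = 3 - 2 = 1.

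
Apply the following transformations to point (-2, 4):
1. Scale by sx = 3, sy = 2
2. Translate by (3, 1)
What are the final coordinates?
(-3, 9)

Step 1: Scale (-2, 4) by (sx, sy) = (3, 2) → (-6, 8)
Step 2: Translate by (3, 1) → (-3, 9)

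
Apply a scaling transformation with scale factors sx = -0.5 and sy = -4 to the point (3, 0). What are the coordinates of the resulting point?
(-1.5, 0)

Scaling matrix:
[[-0.50, 0], [0, -4]]
Result: (3 × -0.5, 0 × -4) = (-1.5, 0)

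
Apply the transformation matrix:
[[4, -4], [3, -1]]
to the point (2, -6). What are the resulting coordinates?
(32, 12)

Matrix multiplication:
[[4, -4], [3, -1]] × [2, -6]ᵀ
= [4×2 + -4×-6, 3×2 + -1×-6]ᵀ
= [32.0000, 12.0000]ᵀ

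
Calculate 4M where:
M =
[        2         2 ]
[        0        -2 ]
4M =
[        8         8 ]
[        0        -8 ]

Scalar multiplication is elementwise: (4M)[i][j] = 4 * M[i][j].
  (4M)[0][0] = 4 * (2) = 8
  (4M)[0][1] = 4 * (2) = 8
  (4M)[1][0] = 4 * (0) = 0
  (4M)[1][1] = 4 * (-2) = -8
4M =
[        8         8 ]
[        0        -8 ]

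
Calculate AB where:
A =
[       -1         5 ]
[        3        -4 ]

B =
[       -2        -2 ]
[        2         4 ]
AB =
[       12        22 ]
[      -14       -22 ]

Matrix multiplication: (AB)[i][j] = sum over k of A[i][k] * B[k][j].
  (AB)[0][0] = (-1)*(-2) + (5)*(2) = 12
  (AB)[0][1] = (-1)*(-2) + (5)*(4) = 22
  (AB)[1][0] = (3)*(-2) + (-4)*(2) = -14
  (AB)[1][1] = (3)*(-2) + (-4)*(4) = -22
AB =
[       12        22 ]
[      -14       -22 ]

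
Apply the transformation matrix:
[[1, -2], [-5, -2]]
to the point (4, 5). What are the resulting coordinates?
(-6, -30)

Matrix multiplication:
[[1, -2], [-5, -2]] × [4, 5]ᵀ
= [1×4 + -2×5, -5×4 + -2×5]ᵀ
= [-6.0000, -30.0000]ᵀ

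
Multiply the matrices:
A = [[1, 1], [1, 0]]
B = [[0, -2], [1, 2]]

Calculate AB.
[[1, 0], [0, -2]]

Each entry (i,j) of AB = sum over k of A[i][k]*B[k][j].
(AB)[0][0] = (1)*(0) + (1)*(1) = 1
(AB)[0][1] = (1)*(-2) + (1)*(2) = 0
(AB)[1][0] = (1)*(0) + (0)*(1) = 0
(AB)[1][1] = (1)*(-2) + (0)*(2) = -2
AB = [[1, 0], [0, -2]]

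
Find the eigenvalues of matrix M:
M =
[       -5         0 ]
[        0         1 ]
λ = -5, 1

Solve det(M - λI) = 0. For a 2×2 matrix the characteristic equation is λ² - (trace)λ + det = 0.
trace(M) = a + d = -5 + 1 = -4.
det(M) = a*d - b*c = (-5)*(1) - (0)*(0) = -5 - 0 = -5.
Characteristic equation: λ² - (-4)λ + (-5) = 0.
Discriminant = (-4)² - 4*(-5) = 16 + 20 = 36.
λ = (-4 ± √36) / 2 = (-4 ± 6) / 2 = -5, 1.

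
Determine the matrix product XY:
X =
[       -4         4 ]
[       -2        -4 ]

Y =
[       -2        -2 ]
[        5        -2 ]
XY =
[       28         0 ]
[      -16        12 ]

Matrix multiplication: (XY)[i][j] = sum over k of X[i][k] * Y[k][j].
  (XY)[0][0] = (-4)*(-2) + (4)*(5) = 28
  (XY)[0][1] = (-4)*(-2) + (4)*(-2) = 0
  (XY)[1][0] = (-2)*(-2) + (-4)*(5) = -16
  (XY)[1][1] = (-2)*(-2) + (-4)*(-2) = 12
XY =
[       28         0 ]
[      -16        12 ]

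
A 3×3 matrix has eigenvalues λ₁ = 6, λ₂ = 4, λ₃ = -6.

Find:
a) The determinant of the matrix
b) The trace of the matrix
det = -144, trace = 4

Two standard eigenvalue identities:
- det(A) equals the product of the eigenvalues (counted with multiplicity).
- trace(A) equals the sum of the eigenvalues.
det(A) = (6)*(4)*(-6) = -144.
trace(A) = 6 + 4 - 6 = 4.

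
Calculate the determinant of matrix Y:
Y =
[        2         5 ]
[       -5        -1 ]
det(Y) = 23

For a 2×2 matrix [[a, b], [c, d]], det = a*d - b*c.
det(Y) = (2)*(-1) - (5)*(-5) = -2 + 25 = 23.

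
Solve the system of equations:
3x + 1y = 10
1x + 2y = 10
x = 2, y = 4

Use elimination (row reduction):
Equation 1: 3x + 1y = 10.
Equation 2: 1x + 2y = 10.
Multiply Eq1 by 1 and Eq2 by 3: 3x + 1y = 10;  3x + 6y = 30.
Subtract: (5)y = 20, so y = 4.
Back-substitute into Eq1: 3x + 1*(4) = 10, so x = 2.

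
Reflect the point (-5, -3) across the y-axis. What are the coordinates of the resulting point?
(5, -3)

Reflection across y-axis: (-5, -3) → (5, -3)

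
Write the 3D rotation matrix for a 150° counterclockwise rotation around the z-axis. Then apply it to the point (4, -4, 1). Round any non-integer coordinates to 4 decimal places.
R = [[-√3/2, -1/2, 0], [1/2, -√3/2, 0], [0, 0, 1]]; R·(4, -4, 1) = (-1.4641, 5.4641, 1.0000)

Rotation matrix for 150° around z-axis:
cos(150°) = -√3/2, sin(150°) = 1/2
R = [[-√3/2, -1/2, 0], [1/2, -√3/2, 0], [0, 0, 1]]
Apply to (4, -4, 1): R·[4, -4, 1]ᵀ = (-1.4641, 5.4641, 1.0000)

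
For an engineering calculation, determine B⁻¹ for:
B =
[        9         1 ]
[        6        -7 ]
det(B) = -69
B⁻¹ =
[     7/69      1/69 ]
[     2/23     -3/23 ]

For a 2×2 matrix B = [[a, b], [c, d]] with det(B) ≠ 0, B⁻¹ = (1/det(B)) * [[d, -b], [-c, a]].
det(B) = (9)*(-7) - (1)*(6) = -63 - 6 = -69.
B⁻¹ = (1/-69) * [[-7, -1], [-6, 9]].
Dividing each entry by -69 and reducing:
B⁻¹ =
[     7/69      1/69 ]
[     2/23     -3/23 ]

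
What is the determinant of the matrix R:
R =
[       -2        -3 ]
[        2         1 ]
det(R) = 4

For a 2×2 matrix [[a, b], [c, d]], det = a*d - b*c.
det(R) = (-2)*(1) - (-3)*(2) = -2 + 6 = 4.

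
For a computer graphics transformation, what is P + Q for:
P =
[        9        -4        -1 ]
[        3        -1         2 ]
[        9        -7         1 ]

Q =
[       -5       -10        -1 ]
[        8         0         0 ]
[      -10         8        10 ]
P + Q =
[        4       -14        -2 ]
[       11        -1         2 ]
[       -1         1        11 ]

Matrix addition is elementwise: (P+Q)[i][j] = P[i][j] + Q[i][j].
  (P+Q)[0][0] = (9) + (-5) = 4
  (P+Q)[0][1] = (-4) + (-10) = -14
  (P+Q)[0][2] = (-1) + (-1) = -2
  (P+Q)[1][0] = (3) + (8) = 11
  (P+Q)[1][1] = (-1) + (0) = -1
  (P+Q)[1][2] = (2) + (0) = 2
  (P+Q)[2][0] = (9) + (-10) = -1
  (P+Q)[2][1] = (-7) + (8) = 1
  (P+Q)[2][2] = (1) + (10) = 11
P + Q =
[        4       -14        -2 ]
[       11        -1         2 ]
[       -1         1        11 ]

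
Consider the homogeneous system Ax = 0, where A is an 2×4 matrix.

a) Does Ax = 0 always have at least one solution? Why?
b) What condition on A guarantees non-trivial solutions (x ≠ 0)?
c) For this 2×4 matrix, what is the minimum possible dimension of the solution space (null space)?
a) Yes, x = 0 is always a solution. b) When A has linearly dependent columns (rank < n). c) Minimum nullity = 2.

a) x = 0 satisfies A·0 = 0, so the zero vector is always a solution.
b) Non-trivial solutions exist iff the columns of A are linearly dependent, equivalently rank(A) < n (the number of columns).
c) By rank-nullity, rank(A) + nullity(A) = n = 4. Since A has only 2 rows, rank(A) ≤ 2, so nullity(A) ≥ 4 - 2 = 2.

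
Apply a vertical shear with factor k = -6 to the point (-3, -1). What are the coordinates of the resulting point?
(-3, 17)

Shear matrix for vertical shear with factor k = -6:
[[1, 0], [-6, 1]]
Result: (-3, -1) → (-3, 17)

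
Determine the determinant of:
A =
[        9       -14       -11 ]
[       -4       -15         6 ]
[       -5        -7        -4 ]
det(A) = 2079

Expand along row 0 (cofactor expansion): det(A) = a*(e*i - f*h) - b*(d*i - f*g) + c*(d*h - e*g), where the 3×3 is [[a, b, c], [d, e, f], [g, h, i]].
Minor M_00 = (-15)*(-4) - (6)*(-7) = 60 + 42 = 102.
Minor M_01 = (-4)*(-4) - (6)*(-5) = 16 + 30 = 46.
Minor M_02 = (-4)*(-7) - (-15)*(-5) = 28 - 75 = -47.
det(A) = (9)*(102) - (-14)*(46) + (-11)*(-47) = 918 + 644 + 517 = 2079.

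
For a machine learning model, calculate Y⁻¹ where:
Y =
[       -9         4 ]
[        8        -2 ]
det(Y) = -14
Y⁻¹ =
[      1/7       2/7 ]
[      4/7      9/14 ]

For a 2×2 matrix Y = [[a, b], [c, d]] with det(Y) ≠ 0, Y⁻¹ = (1/det(Y)) * [[d, -b], [-c, a]].
det(Y) = (-9)*(-2) - (4)*(8) = 18 - 32 = -14.
Y⁻¹ = (1/-14) * [[-2, -4], [-8, -9]].
Dividing each entry by -14 and reducing:
Y⁻¹ =
[      1/7       2/7 ]
[      4/7      9/14 ]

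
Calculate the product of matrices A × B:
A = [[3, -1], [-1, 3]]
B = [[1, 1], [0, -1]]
[[3, 4], [-1, -4]]

Matrix multiplication:
C[0][0] = 3×1 + -1×0 = 3
C[0][1] = 3×1 + -1×-1 = 4
C[1][0] = -1×1 + 3×0 = -1
C[1][1] = -1×1 + 3×-1 = -4
Result: [[3, 4], [-1, -4]]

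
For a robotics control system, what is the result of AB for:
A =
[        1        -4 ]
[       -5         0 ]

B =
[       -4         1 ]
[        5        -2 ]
AB =
[      -24         9 ]
[       20        -5 ]

Matrix multiplication: (AB)[i][j] = sum over k of A[i][k] * B[k][j].
  (AB)[0][0] = (1)*(-4) + (-4)*(5) = -24
  (AB)[0][1] = (1)*(1) + (-4)*(-2) = 9
  (AB)[1][0] = (-5)*(-4) + (0)*(5) = 20
  (AB)[1][1] = (-5)*(1) + (0)*(-2) = -5
AB =
[      -24         9 ]
[       20        -5 ]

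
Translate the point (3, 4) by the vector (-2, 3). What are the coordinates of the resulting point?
(1, 7)

Translation by (-2, 3):
x' = 3 + -2 = 1
y' = 4 + 3 = 7
Homogeneous matrix: [[1, 0, -2], [0, 1, 3], [0, 0, 1]]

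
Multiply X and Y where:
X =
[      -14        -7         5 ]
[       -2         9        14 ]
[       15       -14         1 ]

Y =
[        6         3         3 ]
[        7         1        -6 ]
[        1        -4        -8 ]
XY =
[     -128       -69       -40 ]
[       65       -53      -172 ]
[       -7        27       121 ]

Matrix multiplication: (XY)[i][j] = sum over k of X[i][k] * Y[k][j].
  (XY)[0][0] = (-14)*(6) + (-7)*(7) + (5)*(1) = -128
  (XY)[0][1] = (-14)*(3) + (-7)*(1) + (5)*(-4) = -69
  (XY)[0][2] = (-14)*(3) + (-7)*(-6) + (5)*(-8) = -40
  (XY)[1][0] = (-2)*(6) + (9)*(7) + (14)*(1) = 65
  (XY)[1][1] = (-2)*(3) + (9)*(1) + (14)*(-4) = -53
  (XY)[1][2] = (-2)*(3) + (9)*(-6) + (14)*(-8) = -172
  (XY)[2][0] = (15)*(6) + (-14)*(7) + (1)*(1) = -7
  (XY)[2][1] = (15)*(3) + (-14)*(1) + (1)*(-4) = 27
  (XY)[2][2] = (15)*(3) + (-14)*(-6) + (1)*(-8) = 121
XY =
[     -128       -69       -40 ]
[       65       -53      -172 ]
[       -7        27       121 ]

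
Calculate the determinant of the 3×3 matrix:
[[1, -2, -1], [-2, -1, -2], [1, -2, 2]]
-15

Expansion along first row:
det = 1·det([[-1,-2],[-2,2]]) - -2·det([[-2,-2],[1,2]]) + -1·det([[-2,-1],[1,-2]])
    = 1·(-1·2 - -2·-2) - -2·(-2·2 - -2·1) + -1·(-2·-2 - -1·1)
    = 1·-6 - -2·-2 + -1·5
    = -6 + -4 + -5 = -15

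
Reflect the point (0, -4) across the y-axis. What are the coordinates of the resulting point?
(0, -4)

Reflection across y-axis: (0, -4) → (0, -4)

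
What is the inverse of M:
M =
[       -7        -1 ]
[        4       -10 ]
det(M) = 74
M⁻¹ =
[    -5/37      1/74 ]
[    -2/37     -7/74 ]

For a 2×2 matrix M = [[a, b], [c, d]] with det(M) ≠ 0, M⁻¹ = (1/det(M)) * [[d, -b], [-c, a]].
det(M) = (-7)*(-10) - (-1)*(4) = 70 + 4 = 74.
M⁻¹ = (1/74) * [[-10, 1], [-4, -7]].
Dividing each entry by 74 and reducing:
M⁻¹ =
[    -5/37      1/74 ]
[    -2/37     -7/74 ]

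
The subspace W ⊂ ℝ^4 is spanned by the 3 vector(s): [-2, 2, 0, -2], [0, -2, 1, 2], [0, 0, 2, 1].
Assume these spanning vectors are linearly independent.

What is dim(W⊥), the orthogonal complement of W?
dim(W⊥) = 1

For any subspace W of ℝ^n, dim(W) + dim(W⊥) = n (the whole-space dimension).
Here the given 3 vectors are linearly independent, so dim(W) = 3.
Thus dim(W⊥) = n - dim(W) = 4 - 3 = 1.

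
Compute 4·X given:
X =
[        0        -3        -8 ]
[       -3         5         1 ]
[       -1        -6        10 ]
4X =
[        0       -12       -32 ]
[      -12        20         4 ]
[       -4       -24        40 ]

Scalar multiplication is elementwise: (4X)[i][j] = 4 * X[i][j].
  (4X)[0][0] = 4 * (0) = 0
  (4X)[0][1] = 4 * (-3) = -12
  (4X)[0][2] = 4 * (-8) = -32
  (4X)[1][0] = 4 * (-3) = -12
  (4X)[1][1] = 4 * (5) = 20
  (4X)[1][2] = 4 * (1) = 4
  (4X)[2][0] = 4 * (-1) = -4
  (4X)[2][1] = 4 * (-6) = -24
  (4X)[2][2] = 4 * (10) = 40
4X =
[        0       -12       -32 ]
[      -12        20         4 ]
[       -4       -24        40 ]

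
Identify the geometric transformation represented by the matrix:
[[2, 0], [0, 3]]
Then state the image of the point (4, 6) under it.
non-uniform scaling by (2, 3); image of (4, 6) is (8, 18)

This is diagonal with distinct entries, so it scales the x-axis by 2 and the y-axis by 3.
The matrix [[2, 0], [0, 3]] represents: non-uniform scaling by (2, 3).
Applying it to (4, 6): [2·4 + 0·6, 0·4 + 3·6] = (8, 18).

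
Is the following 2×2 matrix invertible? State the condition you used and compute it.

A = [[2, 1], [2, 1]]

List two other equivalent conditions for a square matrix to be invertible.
No, not invertible; det(A) = 0 (two rows are equal, so the rows are linearly dependent). Equivalent conditions (failing for this A): rank(A) < 2; Ax = 0 has non-trivial solutions; 0 is an eigenvalue; the columns are linearly dependent.

To check invertibility, compute det(A).
In this matrix, row 0 and the last row are identical, so one row is a scalar multiple of another and the rows are linearly dependent.
A matrix with linearly dependent rows has det = 0 and is not invertible.
Equivalent failed conditions:
- rank(A) < 2.
- Ax = 0 has non-trivial solutions.
- 0 is an eigenvalue.
- The columns are linearly dependent.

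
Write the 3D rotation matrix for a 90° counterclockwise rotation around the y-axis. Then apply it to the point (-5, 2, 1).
R = [[0, 0, 1], [0, 1, 0], [-1, 0, 0]]; R·(-5, 2, 1) = (1, 2, 5)

Rotation matrix for 90° around y-axis:
cos(90°) = 0, sin(90°) = 1
R = [[0, 0, 1], [0, 1, 0], [-1, 0, 0]]
Apply to (-5, 2, 1): R·[-5, 2, 1]ᵀ = (1, 2, 5)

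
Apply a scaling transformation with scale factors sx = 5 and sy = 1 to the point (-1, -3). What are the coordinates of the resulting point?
(-5, -3)

Scaling matrix:
[[5, 0], [0, 1]]
Result: (-1 × 5, -3 × 1) = (-5, -3)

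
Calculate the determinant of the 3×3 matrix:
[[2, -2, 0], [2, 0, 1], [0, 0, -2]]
-8

Expansion along first row:
det = 2·det([[0,1],[0,-2]]) - -2·det([[2,1],[0,-2]]) + 0·det([[2,0],[0,0]])
    = 2·(0·-2 - 1·0) - -2·(2·-2 - 1·0) + 0·(2·0 - 0·0)
    = 2·0 - -2·-4 + 0·0
    = 0 + -8 + 0 = -8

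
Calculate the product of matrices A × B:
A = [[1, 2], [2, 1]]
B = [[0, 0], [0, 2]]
[[0, 4], [0, 2]]

Matrix multiplication:
C[0][0] = 1×0 + 2×0 = 0
C[0][1] = 1×0 + 2×2 = 4
C[1][0] = 2×0 + 1×0 = 0
C[1][1] = 2×0 + 1×2 = 2
Result: [[0, 4], [0, 2]]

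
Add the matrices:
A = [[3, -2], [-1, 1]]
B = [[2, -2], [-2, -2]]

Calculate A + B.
[[5, -4], [-3, -1]]

Add corresponding elements:
(3)+(2)=5
(-2)+(-2)=-4
(-1)+(-2)=-3
(1)+(-2)=-1
A + B = [[5, -4], [-3, -1]]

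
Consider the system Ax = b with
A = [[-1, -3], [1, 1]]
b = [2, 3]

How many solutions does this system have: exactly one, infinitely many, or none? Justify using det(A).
Exactly one solution

Compute det(A) = (-1)*(1) - (-3)*(1) = 2.
Because det(A) ≠ 0, A is invertible and Ax = b has a unique solution for every b (here x = A⁻¹ b).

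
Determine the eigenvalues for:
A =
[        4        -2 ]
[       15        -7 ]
λ = -2, -1

Solve det(A - λI) = 0. For a 2×2 matrix the characteristic equation is λ² - (trace)λ + det = 0.
trace(A) = a + d = 4 - 7 = -3.
det(A) = a*d - b*c = (4)*(-7) - (-2)*(15) = -28 + 30 = 2.
Characteristic equation: λ² - (-3)λ + (2) = 0.
Discriminant = (-3)² - 4*(2) = 9 - 8 = 1.
λ = (-3 ± √1) / 2 = (-3 ± 1) / 2 = -2, -1.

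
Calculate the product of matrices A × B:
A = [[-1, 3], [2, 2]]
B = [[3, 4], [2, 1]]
[[3, -1], [10, 10]]

Matrix multiplication:
C[0][0] = -1×3 + 3×2 = 3
C[0][1] = -1×4 + 3×1 = -1
C[1][0] = 2×3 + 2×2 = 10
C[1][1] = 2×4 + 2×1 = 10
Result: [[3, -1], [10, 10]]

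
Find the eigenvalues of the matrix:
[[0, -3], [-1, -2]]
λ = -3 and λ = 1

Characteristic equation: det(A - λI) = 0
λ² - (trace)λ + (det) = 0
λ² - (-2)λ + (-3) = 0
λ² + 2λ - 3 = 0
Solving: λ = -3, 1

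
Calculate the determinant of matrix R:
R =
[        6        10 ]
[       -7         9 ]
det(R) = 124

For a 2×2 matrix [[a, b], [c, d]], det = a*d - b*c.
det(R) = (6)*(9) - (10)*(-7) = 54 + 70 = 124.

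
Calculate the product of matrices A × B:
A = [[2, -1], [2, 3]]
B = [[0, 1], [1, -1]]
[[-1, 3], [3, -1]]

Matrix multiplication:
C[0][0] = 2×0 + -1×1 = -1
C[0][1] = 2×1 + -1×-1 = 3
C[1][0] = 2×0 + 3×1 = 3
C[1][1] = 2×1 + 3×-1 = -1
Result: [[-1, 3], [3, -1]]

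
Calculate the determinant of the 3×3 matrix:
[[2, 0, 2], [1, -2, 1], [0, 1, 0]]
0

Expansion along first row:
det = 2·det([[-2,1],[1,0]]) - 0·det([[1,1],[0,0]]) + 2·det([[1,-2],[0,1]])
    = 2·(-2·0 - 1·1) - 0·(1·0 - 1·0) + 2·(1·1 - -2·0)
    = 2·-1 - 0·0 + 2·1
    = -2 + 0 + 2 = 0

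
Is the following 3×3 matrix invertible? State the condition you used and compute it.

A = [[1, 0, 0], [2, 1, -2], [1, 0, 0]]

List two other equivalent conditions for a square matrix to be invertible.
No, not invertible; det(A) = 0 (two rows are equal, so the rows are linearly dependent). Equivalent conditions (failing for this A): rank(A) < 3; Ax = 0 has non-trivial solutions; 0 is an eigenvalue; the columns are linearly dependent.

To check invertibility, compute det(A).
In this matrix, row 0 and the last row are identical, so one row is a scalar multiple of another and the rows are linearly dependent.
A matrix with linearly dependent rows has det = 0 and is not invertible.
Equivalent failed conditions:
- rank(A) < 3.
- Ax = 0 has non-trivial solutions.
- 0 is an eigenvalue.
- The columns are linearly dependent.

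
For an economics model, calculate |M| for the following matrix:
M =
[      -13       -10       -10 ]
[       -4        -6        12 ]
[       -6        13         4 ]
det(M) = 3780

Expand along row 0 (cofactor expansion): det(M) = a*(e*i - f*h) - b*(d*i - f*g) + c*(d*h - e*g), where the 3×3 is [[a, b, c], [d, e, f], [g, h, i]].
Minor M_00 = (-6)*(4) - (12)*(13) = -24 - 156 = -180.
Minor M_01 = (-4)*(4) - (12)*(-6) = -16 + 72 = 56.
Minor M_02 = (-4)*(13) - (-6)*(-6) = -52 - 36 = -88.
det(M) = (-13)*(-180) - (-10)*(56) + (-10)*(-88) = 2340 + 560 + 880 = 3780.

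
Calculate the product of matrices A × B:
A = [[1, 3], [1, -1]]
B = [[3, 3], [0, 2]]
[[3, 9], [3, 1]]

Matrix multiplication:
C[0][0] = 1×3 + 3×0 = 3
C[0][1] = 1×3 + 3×2 = 9
C[1][0] = 1×3 + -1×0 = 3
C[1][1] = 1×3 + -1×2 = 1
Result: [[3, 9], [3, 1]]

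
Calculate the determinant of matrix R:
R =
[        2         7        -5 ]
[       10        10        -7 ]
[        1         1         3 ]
det(R) = -185

Expand along row 0 (cofactor expansion): det(R) = a*(e*i - f*h) - b*(d*i - f*g) + c*(d*h - e*g), where the 3×3 is [[a, b, c], [d, e, f], [g, h, i]].
Minor M_00 = (10)*(3) - (-7)*(1) = 30 + 7 = 37.
Minor M_01 = (10)*(3) - (-7)*(1) = 30 + 7 = 37.
Minor M_02 = (10)*(1) - (10)*(1) = 10 - 10 = 0.
det(R) = (2)*(37) - (7)*(37) + (-5)*(0) = 74 - 259 + 0 = -185.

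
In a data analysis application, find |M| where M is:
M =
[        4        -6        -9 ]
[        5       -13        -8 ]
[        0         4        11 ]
det(M) = -294

Expand along row 0 (cofactor expansion): det(M) = a*(e*i - f*h) - b*(d*i - f*g) + c*(d*h - e*g), where the 3×3 is [[a, b, c], [d, e, f], [g, h, i]].
Minor M_00 = (-13)*(11) - (-8)*(4) = -143 + 32 = -111.
Minor M_01 = (5)*(11) - (-8)*(0) = 55 - 0 = 55.
Minor M_02 = (5)*(4) - (-13)*(0) = 20 - 0 = 20.
det(M) = (4)*(-111) - (-6)*(55) + (-9)*(20) = -444 + 330 - 180 = -294.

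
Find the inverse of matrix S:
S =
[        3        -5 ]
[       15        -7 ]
det(S) = 54
S⁻¹ =
[    -7/54      5/54 ]
[    -5/18      1/18 ]

For a 2×2 matrix S = [[a, b], [c, d]] with det(S) ≠ 0, S⁻¹ = (1/det(S)) * [[d, -b], [-c, a]].
det(S) = (3)*(-7) - (-5)*(15) = -21 + 75 = 54.
S⁻¹ = (1/54) * [[-7, 5], [-15, 3]].
Dividing each entry by 54 and reducing:
S⁻¹ =
[    -7/54      5/54 ]
[    -5/18      1/18 ]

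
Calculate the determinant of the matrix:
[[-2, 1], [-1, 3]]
-5

For a 2×2 matrix [[a, b], [c, d]], det = ad - bc
det = (-2)(3) - (1)(-1) = -6 - -1 = -5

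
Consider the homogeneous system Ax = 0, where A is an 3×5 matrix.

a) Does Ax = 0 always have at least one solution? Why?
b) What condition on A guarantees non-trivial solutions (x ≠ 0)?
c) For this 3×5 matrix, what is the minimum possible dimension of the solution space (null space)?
a) Yes, x = 0 is always a solution. b) When A has linearly dependent columns (rank < n). c) Minimum nullity = 2.

a) x = 0 satisfies A·0 = 0, so the zero vector is always a solution.
b) Non-trivial solutions exist iff the columns of A are linearly dependent, equivalently rank(A) < n (the number of columns).
c) By rank-nullity, rank(A) + nullity(A) = n = 5. Since A has only 3 rows, rank(A) ≤ 3, so nullity(A) ≥ 5 - 3 = 2.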